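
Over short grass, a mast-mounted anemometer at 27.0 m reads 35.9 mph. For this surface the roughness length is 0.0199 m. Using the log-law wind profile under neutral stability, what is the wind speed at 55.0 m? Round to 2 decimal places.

Log law: V(z) ∝ ln(z/z₀), so V₂/V₁ = ln(z₂/z₀) / ln(z₁/z₀).
ln(55.0/0.0199) = 7.9244, ln(27.0/0.0199) = 7.2129
V₂ = 35.9 × 7.9244/7.2129 = 35.9 × 1.0986 = 39.4413 mph

39.44 mph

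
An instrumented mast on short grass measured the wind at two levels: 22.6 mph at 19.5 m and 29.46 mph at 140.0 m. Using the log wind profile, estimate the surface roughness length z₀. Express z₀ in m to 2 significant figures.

z₀ ≈ 0.029 m

Log law: V(z) ∝ ln(z/z₀). With r = V₁/V₂ = 22.6/29.46 = 0.76714,
r · ln(z₂/z₀) = ln(z₁/z₀) ⇒ ln z₀ = (ln z₁ − r·ln z₂)/(1 − r)
ln z₀ = (2.97041 − 0.76714×4.94164) / 0.23286 = -3.5237
z₀ = exp(-3.5237) = 0.02949 m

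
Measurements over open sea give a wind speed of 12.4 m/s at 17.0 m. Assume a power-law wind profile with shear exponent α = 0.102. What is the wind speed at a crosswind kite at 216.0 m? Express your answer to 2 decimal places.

Power-law profile: V₂ = V₁ · (z₂/z₁)^α
V₂ = 12.4 × (216.0/17.0)^0.102 = 12.4 × (12.7059)^0.102
    = 12.4 × 1.2960 = 16.0705 m/s

16.07 m/s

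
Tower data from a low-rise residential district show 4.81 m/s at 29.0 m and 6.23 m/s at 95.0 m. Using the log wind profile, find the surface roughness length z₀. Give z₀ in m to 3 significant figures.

Log law: V(z) ∝ ln(z/z₀). With r = V₁/V₂ = 4.81/6.23 = 0.77207,
r · ln(z₂/z₀) = ln(z₁/z₀) ⇒ ln z₀ = (ln z₁ − r·ln z₂)/(1 − r)
ln z₀ = (3.36730 − 0.77207×4.55388) / 0.22793 = -0.6520
z₀ = exp(-0.6520) = 0.5210 m

z₀ ≈ 0.521 m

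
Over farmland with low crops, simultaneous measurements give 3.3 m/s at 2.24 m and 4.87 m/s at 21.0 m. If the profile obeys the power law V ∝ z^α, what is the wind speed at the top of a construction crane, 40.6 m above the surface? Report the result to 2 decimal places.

First find α: α = ln(V₂/V₁)/ln(z₂/z₁) = ln(4.87/3.3)/ln(21.0/2.24) = 0.38917/2.23805 = 0.1739
Extrapolate from 21.0 m to 40.6 m: V₃ = 4.87 × (40.6/21.0)^0.1739 = 4.87 × 1.1215 = 5.4615 m/s

5.46 m/s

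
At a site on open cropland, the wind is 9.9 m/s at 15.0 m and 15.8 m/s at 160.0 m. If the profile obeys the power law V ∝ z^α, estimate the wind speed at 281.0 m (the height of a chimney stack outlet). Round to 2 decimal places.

First find α: α = ln(V₂/V₁)/ln(z₂/z₁) = ln(15.8/9.9)/ln(160.0/15.0) = 0.46748/2.36712 = 0.1975
Extrapolate from 160.0 m to 281.0 m: V₃ = 15.8 × (281.0/160.0)^0.1975 = 15.8 × 1.1176 = 17.6587 m/s

17.66 m/s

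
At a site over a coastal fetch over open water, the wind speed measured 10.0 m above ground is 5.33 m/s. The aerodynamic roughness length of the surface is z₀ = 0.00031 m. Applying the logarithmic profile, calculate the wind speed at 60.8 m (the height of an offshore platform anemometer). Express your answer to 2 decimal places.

6.26 m/s

Log law: V(z) ∝ ln(z/z₀), so V₂/V₁ = ln(z₂/z₀) / ln(z₁/z₀).
ln(60.8/0.00031) = 12.1865, ln(10.0/0.00031) = 10.3815
V₂ = 5.33 × 12.1865/10.3815 = 5.33 × 1.1739 = 6.2567 m/s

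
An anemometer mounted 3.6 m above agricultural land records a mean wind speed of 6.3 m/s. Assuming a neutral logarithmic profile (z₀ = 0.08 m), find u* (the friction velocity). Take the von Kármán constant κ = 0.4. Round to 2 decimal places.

u* ≈ 0.66 m/s

Log law: V(z) = (u*/κ) · ln(z/z₀) ⇒ u* = κ · V / ln(z/z₀)
u* = 0.4 × 6.3 / ln(3.6/0.08) = 0.4 × 6.3 / 3.8067
   = 2.5200 / 3.8067 = 0.6620 m/s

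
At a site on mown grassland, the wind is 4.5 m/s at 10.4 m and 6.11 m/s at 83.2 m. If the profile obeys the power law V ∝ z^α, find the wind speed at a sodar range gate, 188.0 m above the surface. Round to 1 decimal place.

6.9 m/s

First find α: α = ln(V₂/V₁)/ln(z₂/z₁) = ln(6.11/4.5)/ln(83.2/10.4) = 0.30585/2.07944 = 0.1471
Extrapolate from 83.2 m to 188.0 m: V₃ = 6.11 × (188.0/83.2)^0.1471 = 6.11 × 1.1274 = 6.8883 m/s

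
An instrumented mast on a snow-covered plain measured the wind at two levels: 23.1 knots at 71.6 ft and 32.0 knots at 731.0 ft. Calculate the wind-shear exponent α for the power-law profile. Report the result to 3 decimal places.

Power law: V₂/V₁ = (z₂/z₁)^α ⇒ α = ln(V₂/V₁) / ln(z₂/z₁)
α = ln(32.0/23.1) / ln(731.0/71.6) = ln(1.3853) / ln(10.2095)
  = 0.32590 / 2.32332 = 0.14027

α ≈ 0.140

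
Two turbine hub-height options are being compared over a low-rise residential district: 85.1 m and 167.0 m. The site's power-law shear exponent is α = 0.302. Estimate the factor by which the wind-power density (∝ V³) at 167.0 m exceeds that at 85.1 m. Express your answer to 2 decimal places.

Speed ratio: V_B/V_A = (z_B/z_A)^α = (167.0/85.1)^0.302 = (1.9624)^0.302 = 1.22581
Power-density ratio: P_B/P_A = (V_B/V_A)³ = (1.22581)³ = 1.84190

1.84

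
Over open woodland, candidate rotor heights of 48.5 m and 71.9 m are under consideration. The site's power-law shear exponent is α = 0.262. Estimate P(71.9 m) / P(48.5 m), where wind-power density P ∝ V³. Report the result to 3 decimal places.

Speed ratio: V_B/V_A = (z_B/z_A)^α = (71.9/48.5)^0.262 = (1.4825)^0.262 = 1.10866
Power-density ratio: P_B/P_A = (V_B/V_A)³ = (1.10866)³ = 1.36269

1.363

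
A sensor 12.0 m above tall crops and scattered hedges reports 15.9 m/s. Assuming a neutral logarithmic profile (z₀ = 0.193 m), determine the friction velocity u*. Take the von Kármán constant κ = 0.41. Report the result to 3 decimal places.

Log law: V(z) = (u*/κ) · ln(z/z₀) ⇒ u* = κ · V / ln(z/z₀)
u* = 0.41 × 15.9 / ln(12.0/0.193) = 0.41 × 15.9 / 4.1300
   = 6.5190 / 4.1300 = 1.5785 m/s

u* ≈ 1.578 m/s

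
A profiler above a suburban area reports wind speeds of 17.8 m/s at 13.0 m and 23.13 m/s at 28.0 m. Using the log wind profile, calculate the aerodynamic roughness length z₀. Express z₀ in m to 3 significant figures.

Log law: V(z) ∝ ln(z/z₀). With r = V₁/V₂ = 17.8/23.13 = 0.76956,
r · ln(z₂/z₀) = ln(z₁/z₀) ⇒ ln z₀ = (ln z₁ − r·ln z₂)/(1 − r)
ln z₀ = (2.56495 − 0.76956×3.33220) / 0.23044 = 0.0026
z₀ = exp(0.0026) = 1.003 m

z₀ ≈ 1.00 m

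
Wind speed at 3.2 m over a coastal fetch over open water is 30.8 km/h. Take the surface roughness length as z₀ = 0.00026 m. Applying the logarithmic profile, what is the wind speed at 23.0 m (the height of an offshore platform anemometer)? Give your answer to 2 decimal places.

Log law: V(z) ∝ ln(z/z₀), so V₂/V₁ = ln(z₂/z₀) / ln(z₁/z₀).
ln(23.0/0.00026) = 11.3903, ln(3.2/0.00026) = 9.4180
V₂ = 30.8 × 11.3903/9.4180 = 30.8 × 1.2094 = 37.2502 km/h

37.25 km/h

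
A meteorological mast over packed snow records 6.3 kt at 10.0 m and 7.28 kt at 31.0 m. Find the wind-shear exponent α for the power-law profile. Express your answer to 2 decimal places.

α ≈ 0.13

Power law: V₂/V₁ = (z₂/z₁)^α ⇒ α = ln(V₂/V₁) / ln(z₂/z₁)
α = ln(7.28/6.3) / ln(31.0/10.0) = ln(1.1556) / ln(3.1000)
  = 0.14458 / 1.13140 = 0.12779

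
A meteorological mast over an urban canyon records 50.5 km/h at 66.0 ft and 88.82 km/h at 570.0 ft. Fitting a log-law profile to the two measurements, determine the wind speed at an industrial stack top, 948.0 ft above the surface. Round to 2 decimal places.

Log law: V ∝ ln(z/z₀). From the pair, with r = V₁/V₂ = 0.56857,
ln z₀ = (ln z₁ − r·ln z₂)/(1 − r) = (4.1897 − 0.56857×6.3456)/0.43143 = 1.3484 → z₀ = 3.851 ft
V₃ = V₁ · ln(z₃/z₀)/ln(z₁/z₀) = 50.5 × 5.5060/2.8413 = 97.8619 km/h

97.86 km/h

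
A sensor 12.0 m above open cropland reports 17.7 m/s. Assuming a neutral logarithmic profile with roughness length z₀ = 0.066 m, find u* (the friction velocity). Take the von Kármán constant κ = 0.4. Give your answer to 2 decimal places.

Log law: V(z) = (u*/κ) · ln(z/z₀) ⇒ u* = κ · V / ln(z/z₀)
u* = 0.4 × 17.7 / ln(12.0/0.066) = 0.4 × 17.7 / 5.2030
   = 7.0800 / 5.2030 = 1.3608 m/s

u* ≈ 1.36 m/s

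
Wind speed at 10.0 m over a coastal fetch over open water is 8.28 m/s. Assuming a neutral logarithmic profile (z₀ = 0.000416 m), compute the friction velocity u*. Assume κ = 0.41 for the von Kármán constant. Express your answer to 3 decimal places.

Log law: V(z) = (u*/κ) · ln(z/z₀) ⇒ u* = κ · V / ln(z/z₀)
u* = 0.41 × 8.28 / ln(10.0/0.000416) = 0.41 × 8.28 / 10.0874
   = 3.3948 / 10.0874 = 0.3365 m/s

u* ≈ 0.337 m/s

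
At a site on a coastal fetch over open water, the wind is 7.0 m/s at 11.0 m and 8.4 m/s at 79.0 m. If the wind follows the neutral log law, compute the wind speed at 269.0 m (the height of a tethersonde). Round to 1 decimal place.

Log law: V ∝ ln(z/z₀). From the pair, with r = V₁/V₂ = 0.83333,
ln z₀ = (ln z₁ − r·ln z₂)/(1 − r) = (2.3979 − 0.83333×4.3694)/0.16667 = -7.4599 → z₀ = 0.0005757 m
V₃ = V₁ · ln(z₃/z₀)/ln(z₁/z₀) = 7.0 × 13.0546/9.8578 = 9.2701 m/s

9.3 m/s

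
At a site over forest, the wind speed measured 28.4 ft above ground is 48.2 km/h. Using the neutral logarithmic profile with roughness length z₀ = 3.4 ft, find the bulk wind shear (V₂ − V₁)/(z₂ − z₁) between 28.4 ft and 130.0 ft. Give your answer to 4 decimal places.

Log law: V₂ = V₁ · ln(z₂/z₀)/ln(z₁/z₀) = 48.2 × 3.6438/2.1226 = 82.7419 km/h
ΔV/Δz = (82.7419 − 48.2)/(130.0 − 28.4) = 34.5419/101.6000 = 0.33998 km/h/ft

0.3400 km/h/ft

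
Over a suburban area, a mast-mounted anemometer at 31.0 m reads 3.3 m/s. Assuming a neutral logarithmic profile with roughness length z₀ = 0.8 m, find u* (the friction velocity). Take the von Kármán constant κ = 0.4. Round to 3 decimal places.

u* ≈ 0.361 m/s

Log law: V(z) = (u*/κ) · ln(z/z₀) ⇒ u* = κ · V / ln(z/z₀)
u* = 0.4 × 3.3 / ln(31.0/0.8) = 0.4 × 3.3 / 3.6571
   = 1.3200 / 3.6571 = 0.3609 m/s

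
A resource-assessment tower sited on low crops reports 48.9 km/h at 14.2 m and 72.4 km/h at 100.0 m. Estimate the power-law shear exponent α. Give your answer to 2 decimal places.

α ≈ 0.20

Power law: V₂/V₁ = (z₂/z₁)^α ⇒ α = ln(V₂/V₁) / ln(z₂/z₁)
α = ln(72.4/48.9) / ln(100.0/14.2) = ln(1.4806) / ln(7.0423)
  = 0.39243 / 1.95193 = 0.20105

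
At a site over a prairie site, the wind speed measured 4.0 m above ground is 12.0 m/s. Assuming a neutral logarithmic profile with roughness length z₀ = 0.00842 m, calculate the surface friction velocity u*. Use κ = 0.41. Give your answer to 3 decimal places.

Log law: V(z) = (u*/κ) · ln(z/z₀) ⇒ u* = κ · V / ln(z/z₀)
u* = 0.41 × 12.0 / ln(4.0/0.00842) = 0.41 × 12.0 / 6.1634
   = 4.9200 / 6.1634 = 0.7983 m/s

u* ≈ 0.798 m/s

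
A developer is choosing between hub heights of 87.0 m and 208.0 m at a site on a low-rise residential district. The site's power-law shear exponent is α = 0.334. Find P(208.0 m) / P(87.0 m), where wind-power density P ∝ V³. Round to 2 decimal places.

Speed ratio: V_B/V_A = (z_B/z_A)^α = (208.0/87.0)^0.334 = (2.3908)^0.334 = 1.33793
Power-density ratio: P_B/P_A = (V_B/V_A)³ = (1.33793)³ = 2.39498

2.39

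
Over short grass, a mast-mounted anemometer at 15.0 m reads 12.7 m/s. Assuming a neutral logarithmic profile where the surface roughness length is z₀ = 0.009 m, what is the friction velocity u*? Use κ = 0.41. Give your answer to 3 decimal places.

u* ≈ 0.702 m/s

Log law: V(z) = (u*/κ) · ln(z/z₀) ⇒ u* = κ · V / ln(z/z₀)
u* = 0.41 × 12.7 / ln(15.0/0.009) = 0.41 × 12.7 / 7.4186
   = 5.2070 / 7.4186 = 0.7019 m/s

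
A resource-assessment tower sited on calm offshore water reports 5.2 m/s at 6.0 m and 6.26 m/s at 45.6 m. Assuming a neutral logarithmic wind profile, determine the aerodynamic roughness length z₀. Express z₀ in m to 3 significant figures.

Log law: V(z) ∝ ln(z/z₀). With r = V₁/V₂ = 5.2/6.26 = 0.83067,
r · ln(z₂/z₀) = ln(z₁/z₀) ⇒ ln z₀ = (ln z₁ − r·ln z₂)/(1 − r)
ln z₀ = (1.79176 − 0.83067×3.81991) / 0.16933 = -8.1576
z₀ = exp(-8.1576) = 0.0002865 m

z₀ ≈ 0.000287 m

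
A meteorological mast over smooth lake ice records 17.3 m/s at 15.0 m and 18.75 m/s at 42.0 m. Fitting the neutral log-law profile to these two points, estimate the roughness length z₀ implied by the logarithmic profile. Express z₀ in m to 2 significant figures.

Log law: V(z) ∝ ln(z/z₀). With r = V₁/V₂ = 17.3/18.75 = 0.92267,
r · ln(z₂/z₀) = ln(z₁/z₀) ⇒ ln z₀ = (ln z₁ − r·ln z₂)/(1 − r)
ln z₀ = (2.70805 − 0.92267×3.73767) / 0.07733 = -9.5764
z₀ = exp(-9.5764) = 0.00006935 m

z₀ ≈ 0.000069 m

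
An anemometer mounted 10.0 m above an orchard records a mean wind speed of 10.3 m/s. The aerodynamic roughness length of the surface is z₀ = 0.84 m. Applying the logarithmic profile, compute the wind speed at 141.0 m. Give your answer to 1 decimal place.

21.3 m/s

Log law: V(z) ∝ ln(z/z₀), so V₂/V₁ = ln(z₂/z₀) / ln(z₁/z₀).
ln(141.0/0.84) = 5.1231, ln(10.0/0.84) = 2.4769
V₂ = 10.3 × 5.1231/2.4769 = 10.3 × 2.0683 = 21.3037 m/s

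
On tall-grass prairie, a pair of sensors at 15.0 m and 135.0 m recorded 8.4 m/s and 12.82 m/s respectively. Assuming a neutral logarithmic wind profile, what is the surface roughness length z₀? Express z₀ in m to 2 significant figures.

Log law: V(z) ∝ ln(z/z₀). With r = V₁/V₂ = 8.4/12.82 = 0.65523,
r · ln(z₂/z₀) = ln(z₁/z₀) ⇒ ln z₀ = (ln z₁ − r·ln z₂)/(1 − r)
ln z₀ = (2.70805 − 0.65523×4.90527) / 0.34477 = -1.4677
z₀ = exp(-1.4677) = 0.2305 m

z₀ ≈ 0.23 m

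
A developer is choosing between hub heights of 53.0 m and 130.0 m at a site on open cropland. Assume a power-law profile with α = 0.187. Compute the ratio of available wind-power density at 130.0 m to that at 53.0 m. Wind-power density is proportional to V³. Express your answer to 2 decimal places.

1.65

Speed ratio: V_B/V_A = (z_B/z_A)^α = (130.0/53.0)^0.187 = (2.4528)^0.187 = 1.18268
Power-density ratio: P_B/P_A = (V_B/V_A)³ = (1.18268)³ = 1.65426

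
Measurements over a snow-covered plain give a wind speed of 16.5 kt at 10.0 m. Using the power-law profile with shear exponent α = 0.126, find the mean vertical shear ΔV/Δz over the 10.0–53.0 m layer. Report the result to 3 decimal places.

Power law: V₂ = V₁ · (z₂/z₁)^α = 16.5 × (5.3000)^0.126 = 20.3584 kt
ΔV/Δz = (20.3584 − 16.5)/(53.0 − 10.0) = 3.8584/43.0000 = 0.08973 kt/m

0.090 kt/m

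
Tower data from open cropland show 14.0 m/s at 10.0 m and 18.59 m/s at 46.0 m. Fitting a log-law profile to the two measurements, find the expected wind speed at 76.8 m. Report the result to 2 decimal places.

Log law: V ∝ ln(z/z₀). From the pair, with r = V₁/V₂ = 0.75309,
ln z₀ = (ln z₁ − r·ln z₂)/(1 − r) = (2.3026 − 0.75309×3.8286)/0.24691 = -2.3521 → z₀ = 0.09517 m
V₃ = V₁ · ln(z₃/z₀)/ln(z₁/z₀) = 14.0 × 6.6933/4.6546 = 20.1317 m/s

20.13 m/s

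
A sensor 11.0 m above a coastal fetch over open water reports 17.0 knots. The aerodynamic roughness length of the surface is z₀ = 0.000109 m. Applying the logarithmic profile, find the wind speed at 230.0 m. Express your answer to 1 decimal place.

Log law: V(z) ∝ ln(z/z₀), so V₂/V₁ = ln(z₂/z₀) / ln(z₁/z₀).
ln(230.0/0.000109) = 14.5622, ln(11.0/0.000109) = 11.5221
V₂ = 17.0 × 14.5622/11.5221 = 17.0 × 1.2639 = 21.4856 knots

21.5 knots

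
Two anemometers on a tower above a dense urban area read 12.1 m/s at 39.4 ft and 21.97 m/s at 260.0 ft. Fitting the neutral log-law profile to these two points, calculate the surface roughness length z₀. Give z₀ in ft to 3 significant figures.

Log law: V(z) ∝ ln(z/z₀). With r = V₁/V₂ = 12.1/21.97 = 0.55075,
r · ln(z₂/z₀) = ln(z₁/z₀) ⇒ ln z₀ = (ln z₁ − r·ln z₂)/(1 − r)
ln z₀ = (3.67377 − 0.55075×5.56068) / 0.44925 = 1.3605
z₀ = exp(1.3605) = 3.898 ft

z₀ ≈ 3.90 ft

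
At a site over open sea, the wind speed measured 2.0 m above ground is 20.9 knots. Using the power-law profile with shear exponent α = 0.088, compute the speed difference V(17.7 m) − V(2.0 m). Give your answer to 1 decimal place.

4.4 knots

Power law: V₂ = V₁ · (z₂/z₁)^α = 20.9 × (8.8500)^0.088 = 25.3208 knots
ΔV = 25.3208 − 20.9 = 4.4208 knots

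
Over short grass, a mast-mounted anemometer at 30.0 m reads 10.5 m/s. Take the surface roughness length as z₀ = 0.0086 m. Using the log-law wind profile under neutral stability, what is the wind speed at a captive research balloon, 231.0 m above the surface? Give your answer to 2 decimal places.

Log law: V(z) ∝ ln(z/z₀), so V₂/V₁ = ln(z₂/z₀) / ln(z₁/z₀).
ln(231.0/0.0086) = 10.1984, ln(30.0/0.0086) = 8.1572
V₂ = 10.5 × 10.1984/8.1572 = 10.5 × 1.2502 = 13.1275 m/s

13.13 m/s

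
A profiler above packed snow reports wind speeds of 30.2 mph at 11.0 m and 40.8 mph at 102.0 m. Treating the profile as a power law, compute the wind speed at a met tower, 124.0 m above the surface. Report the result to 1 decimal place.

41.9 mph

First find α: α = ln(V₂/V₁)/ln(z₂/z₁) = ln(40.8/30.2)/ln(102.0/11.0) = 0.30084/2.22708 = 0.1351
Extrapolate from 102.0 m to 124.0 m: V₃ = 40.8 × (124.0/102.0)^0.1351 = 40.8 × 1.0267 = 41.8907 mph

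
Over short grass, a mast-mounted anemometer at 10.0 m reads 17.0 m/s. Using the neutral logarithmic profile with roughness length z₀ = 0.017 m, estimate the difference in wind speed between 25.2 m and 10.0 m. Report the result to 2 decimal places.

2.46 m/s

Log law: V₂ = V₁ · ln(z₂/z₀)/ln(z₁/z₀) = 17.0 × 7.3014/6.3771 = 19.4639 m/s
ΔV = 19.4639 − 17.0 = 2.4639 m/s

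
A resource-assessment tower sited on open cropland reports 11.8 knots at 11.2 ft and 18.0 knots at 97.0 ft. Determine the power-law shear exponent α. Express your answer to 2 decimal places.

α ≈ 0.20

Power law: V₂/V₁ = (z₂/z₁)^α ⇒ α = ln(V₂/V₁) / ln(z₂/z₁)
α = ln(18.0/11.8) / ln(97.0/11.2) = ln(1.5254) / ln(8.6607)
  = 0.42227 / 2.15880 = 0.19561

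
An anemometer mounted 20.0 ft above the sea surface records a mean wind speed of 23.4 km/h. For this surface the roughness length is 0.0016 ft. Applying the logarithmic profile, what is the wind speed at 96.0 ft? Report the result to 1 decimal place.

Log law: V(z) ∝ ln(z/z₀), so V₂/V₁ = ln(z₂/z₀) / ln(z₁/z₀).
ln(96.0/0.0016) = 11.0021, ln(20.0/0.0016) = 9.4335
V₂ = 23.4 × 11.0021/9.4335 = 23.4 × 1.1663 = 27.2910 km/h

27.3 km/h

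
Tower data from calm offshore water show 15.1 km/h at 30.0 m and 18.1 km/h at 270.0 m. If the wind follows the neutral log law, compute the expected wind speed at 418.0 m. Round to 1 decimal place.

18.7 km/h

Log law: V ∝ ln(z/z₀). From the pair, with r = V₁/V₂ = 0.83425,
ln z₀ = (ln z₁ − r·ln z₂)/(1 − r) = (3.4012 − 0.83425×5.5984)/0.16575 = -7.6582 → z₀ = 0.0004722 m
V₃ = V₁ · ln(z₃/z₀)/ln(z₁/z₀) = 15.1 × 13.6936/11.0594 = 18.6967 km/h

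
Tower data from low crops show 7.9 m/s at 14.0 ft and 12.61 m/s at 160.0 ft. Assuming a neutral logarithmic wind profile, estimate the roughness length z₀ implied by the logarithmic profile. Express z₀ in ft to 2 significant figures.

Log law: V(z) ∝ ln(z/z₀). With r = V₁/V₂ = 7.9/12.61 = 0.62649,
r · ln(z₂/z₀) = ln(z₁/z₀) ⇒ ln z₀ = (ln z₁ − r·ln z₂)/(1 − r)
ln z₀ = (2.63906 − 0.62649×5.07517) / 0.37351 = -1.4470
z₀ = exp(-1.4470) = 0.2353 ft

z₀ ≈ 0.24 ft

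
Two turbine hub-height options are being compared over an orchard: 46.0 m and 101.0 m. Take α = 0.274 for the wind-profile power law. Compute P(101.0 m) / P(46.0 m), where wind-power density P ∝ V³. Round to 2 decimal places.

Speed ratio: V_B/V_A = (z_B/z_A)^α = (101.0/46.0)^0.274 = (2.1957)^0.274 = 1.24048
Power-density ratio: P_B/P_A = (V_B/V_A)³ = (1.24048)³ = 1.90882

1.91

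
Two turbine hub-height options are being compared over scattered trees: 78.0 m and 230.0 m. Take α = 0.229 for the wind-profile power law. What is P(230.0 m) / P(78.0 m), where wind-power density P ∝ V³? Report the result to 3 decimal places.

Speed ratio: V_B/V_A = (z_B/z_A)^α = (230.0/78.0)^0.229 = (2.9487)^0.229 = 1.28099
Power-density ratio: P_B/P_A = (V_B/V_A)³ = (1.28099)³ = 2.10203

2.102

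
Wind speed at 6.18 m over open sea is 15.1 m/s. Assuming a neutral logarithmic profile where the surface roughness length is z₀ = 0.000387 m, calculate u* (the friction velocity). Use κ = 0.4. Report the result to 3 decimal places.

Log law: V(z) = (u*/κ) · ln(z/z₀) ⇒ u* = κ · V / ln(z/z₀)
u* = 0.4 × 15.1 / ln(6.18/0.000387) = 0.4 × 15.1 / 9.6784
   = 6.0400 / 9.6784 = 0.6241 m/s

u* ≈ 0.624 m/s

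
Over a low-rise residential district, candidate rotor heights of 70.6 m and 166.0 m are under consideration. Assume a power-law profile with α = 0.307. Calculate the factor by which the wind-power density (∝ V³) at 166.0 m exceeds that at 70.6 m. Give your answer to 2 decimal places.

2.20

Speed ratio: V_B/V_A = (z_B/z_A)^α = (166.0/70.6)^0.307 = (2.3513)^0.307 = 1.30014
Power-density ratio: P_B/P_A = (V_B/V_A)³ = (1.30014)³ = 2.19771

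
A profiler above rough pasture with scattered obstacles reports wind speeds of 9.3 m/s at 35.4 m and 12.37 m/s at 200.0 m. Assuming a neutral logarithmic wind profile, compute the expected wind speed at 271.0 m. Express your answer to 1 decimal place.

12.9 m/s

Log law: V ∝ ln(z/z₀). From the pair, with r = V₁/V₂ = 0.75182,
ln z₀ = (ln z₁ − r·ln z₂)/(1 − r) = (3.5667 − 0.75182×5.2983)/0.24818 = -1.6789 → z₀ = 0.1866 m
V₃ = V₁ · ln(z₃/z₀)/ln(z₁/z₀) = 9.3 × 7.2810/5.2456 = 12.9086 m/s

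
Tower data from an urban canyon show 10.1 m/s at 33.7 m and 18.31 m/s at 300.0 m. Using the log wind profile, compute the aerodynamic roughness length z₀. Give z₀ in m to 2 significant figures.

Log law: V(z) ∝ ln(z/z₀). With r = V₁/V₂ = 10.1/18.31 = 0.55161,
r · ln(z₂/z₀) = ln(z₁/z₀) ⇒ ln z₀ = (ln z₁ − r·ln z₂)/(1 − r)
ln z₀ = (3.51750 − 0.55161×5.70378) / 0.44839 = 0.8279
z₀ = exp(0.8279) = 2.289 m

z₀ ≈ 2.3 m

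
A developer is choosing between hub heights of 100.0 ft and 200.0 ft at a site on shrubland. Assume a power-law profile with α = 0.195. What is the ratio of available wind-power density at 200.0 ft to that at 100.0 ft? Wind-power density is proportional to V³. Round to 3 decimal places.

Speed ratio: V_B/V_A = (z_B/z_A)^α = (200.0/100.0)^0.195 = (2.0000)^0.195 = 1.14472
Power-density ratio: P_B/P_A = (V_B/V_A)³ = (1.14472)³ = 1.50004

1.500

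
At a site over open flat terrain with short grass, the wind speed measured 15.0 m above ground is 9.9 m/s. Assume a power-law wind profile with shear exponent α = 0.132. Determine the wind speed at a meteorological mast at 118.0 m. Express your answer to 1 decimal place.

13.0 m/s

Power-law profile: V₂ = V₁ · (z₂/z₁)^α
V₂ = 9.9 × (118.0/15.0)^0.132 = 9.9 × (7.8667)^0.132
    = 9.9 × 1.3129 = 12.9981 m/s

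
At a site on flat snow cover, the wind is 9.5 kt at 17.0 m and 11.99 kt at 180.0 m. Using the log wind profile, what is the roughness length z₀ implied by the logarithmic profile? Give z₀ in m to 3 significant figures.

Log law: V(z) ∝ ln(z/z₀). With r = V₁/V₂ = 9.5/11.99 = 0.79233,
r · ln(z₂/z₀) = ln(z₁/z₀) ⇒ ln z₀ = (ln z₁ − r·ln z₂)/(1 − r)
ln z₀ = (2.83321 − 0.79233×5.19296) / 0.20767 = -6.1698
z₀ = exp(-6.1698) = 0.002092 m

z₀ ≈ 0.00209 m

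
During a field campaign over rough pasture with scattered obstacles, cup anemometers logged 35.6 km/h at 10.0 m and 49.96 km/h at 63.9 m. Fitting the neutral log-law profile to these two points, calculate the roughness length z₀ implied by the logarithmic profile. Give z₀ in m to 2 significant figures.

Log law: V(z) ∝ ln(z/z₀). With r = V₁/V₂ = 35.6/49.96 = 0.71257,
r · ln(z₂/z₀) = ln(z₁/z₀) ⇒ ln z₀ = (ln z₁ − r·ln z₂)/(1 − r)
ln z₀ = (2.30259 − 0.71257×4.15732) / 0.28743 = -2.2955
z₀ = exp(-2.2955) = 0.1007 m

z₀ ≈ 0.10 m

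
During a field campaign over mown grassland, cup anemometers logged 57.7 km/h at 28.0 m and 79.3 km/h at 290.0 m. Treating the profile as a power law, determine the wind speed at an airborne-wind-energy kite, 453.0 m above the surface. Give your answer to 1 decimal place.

First find α: α = ln(V₂/V₁)/ln(z₂/z₁) = ln(79.3/57.7)/ln(290.0/28.0) = 0.31798/2.33768 = 0.1360
Extrapolate from 290.0 m to 453.0 m: V₃ = 79.3 × (453.0/290.0)^0.1360 = 79.3 × 1.0625 = 84.2599 km/h

84.3 km/h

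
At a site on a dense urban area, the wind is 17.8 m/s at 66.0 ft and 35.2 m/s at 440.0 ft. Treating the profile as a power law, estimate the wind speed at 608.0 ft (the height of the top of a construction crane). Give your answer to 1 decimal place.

First find α: α = ln(V₂/V₁)/ln(z₂/z₁) = ln(35.2/17.8)/ln(440.0/66.0) = 0.68185/1.89712 = 0.3594
Extrapolate from 440.0 ft to 608.0 ft: V₃ = 35.2 × (608.0/440.0)^0.3594 = 35.2 × 1.1233 = 39.5387 m/s

39.5 m/s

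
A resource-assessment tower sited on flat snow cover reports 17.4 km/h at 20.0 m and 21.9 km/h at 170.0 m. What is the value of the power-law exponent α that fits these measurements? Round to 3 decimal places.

α ≈ 0.107

Power law: V₂/V₁ = (z₂/z₁)^α ⇒ α = ln(V₂/V₁) / ln(z₂/z₁)
α = ln(21.9/17.4) / ln(170.0/20.0) = ln(1.2586) / ln(8.5000)
  = 0.23002 / 2.14007 = 0.10748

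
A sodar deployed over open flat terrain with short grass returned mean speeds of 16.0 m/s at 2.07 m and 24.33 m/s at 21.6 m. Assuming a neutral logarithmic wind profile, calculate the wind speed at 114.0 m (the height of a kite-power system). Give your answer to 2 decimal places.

Log law: V ∝ ln(z/z₀). From the pair, with r = V₁/V₂ = 0.65762,
ln z₀ = (ln z₁ − r·ln z₂)/(1 − r) = (0.7275 − 0.65762×3.0727)/0.34238 = -3.7769 → z₀ = 0.02289 m
V₃ = V₁ · ln(z₃/z₀)/ln(z₁/z₀) = 16.0 × 8.5131/4.5045 = 30.2388 m/s

30.24 m/s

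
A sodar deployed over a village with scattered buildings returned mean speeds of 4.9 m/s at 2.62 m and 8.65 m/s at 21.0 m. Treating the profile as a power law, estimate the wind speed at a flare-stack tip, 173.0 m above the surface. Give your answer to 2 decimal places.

First find α: α = ln(V₂/V₁)/ln(z₂/z₁) = ln(8.65/4.9)/ln(21.0/2.62) = 0.56832/2.08135 = 0.2731
Extrapolate from 21.0 m to 173.0 m: V₃ = 8.65 × (173.0/21.0)^0.2731 = 8.65 × 1.7786 = 15.3847 m/s

15.38 m/s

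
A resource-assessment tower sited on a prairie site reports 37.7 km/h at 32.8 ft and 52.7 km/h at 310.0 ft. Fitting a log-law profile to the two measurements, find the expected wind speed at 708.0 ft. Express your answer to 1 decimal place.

58.2 km/h

Log law: V ∝ ln(z/z₀). From the pair, with r = V₁/V₂ = 0.71537,
ln z₀ = (ln z₁ − r·ln z₂)/(1 − r) = (3.4904 − 0.71537×5.7366)/0.28463 = -2.1549 → z₀ = 0.1159 ft
V₃ = V₁ · ln(z₃/z₀)/ln(z₁/z₀) = 37.7 × 8.7173/5.6453 = 58.2153 km/h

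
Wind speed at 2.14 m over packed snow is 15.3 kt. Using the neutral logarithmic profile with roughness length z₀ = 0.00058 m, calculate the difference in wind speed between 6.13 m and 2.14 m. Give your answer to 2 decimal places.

Log law: V₂ = V₁ · ln(z₂/z₀)/ln(z₁/z₀) = 15.3 × 9.2657/8.2133 = 17.2604 kt
ΔV = 17.2604 − 15.3 = 1.9604 kt

1.96 kt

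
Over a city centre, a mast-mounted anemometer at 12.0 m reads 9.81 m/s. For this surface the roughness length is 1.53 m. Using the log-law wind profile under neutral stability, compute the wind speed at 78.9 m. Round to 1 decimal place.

Log law: V(z) ∝ ln(z/z₀), so V₂/V₁ = ln(z₂/z₀) / ln(z₁/z₀).
ln(78.9/1.53) = 3.9429, ln(12.0/1.53) = 2.0596
V₂ = 9.81 × 3.9429/2.0596 = 9.81 × 1.9144 = 18.7800 m/s

18.8 m/s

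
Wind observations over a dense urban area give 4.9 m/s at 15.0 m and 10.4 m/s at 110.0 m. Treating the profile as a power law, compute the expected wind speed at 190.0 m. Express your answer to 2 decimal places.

First find α: α = ln(V₂/V₁)/ln(z₂/z₁) = ln(10.4/4.9)/ln(110.0/15.0) = 0.75257/1.99243 = 0.3777
Extrapolate from 110.0 m to 190.0 m: V₃ = 10.4 × (190.0/110.0)^0.3777 = 10.4 × 1.2293 = 12.7846 m/s

12.78 m/s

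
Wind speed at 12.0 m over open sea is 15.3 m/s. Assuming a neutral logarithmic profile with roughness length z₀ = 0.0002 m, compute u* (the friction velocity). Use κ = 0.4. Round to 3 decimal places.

Log law: V(z) = (u*/κ) · ln(z/z₀) ⇒ u* = κ · V / ln(z/z₀)
u* = 0.4 × 15.3 / ln(12.0/0.0002) = 0.4 × 15.3 / 11.0021
   = 6.1200 / 11.0021 = 0.5563 m/s

u* ≈ 0.556 m/s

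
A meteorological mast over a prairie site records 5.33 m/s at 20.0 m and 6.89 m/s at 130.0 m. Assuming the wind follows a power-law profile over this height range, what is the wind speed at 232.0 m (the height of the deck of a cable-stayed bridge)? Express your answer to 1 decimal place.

7.5 m/s

First find α: α = ln(V₂/V₁)/ln(z₂/z₁) = ln(6.89/5.33)/ln(130.0/20.0) = 0.25672/1.87180 = 0.1372
Extrapolate from 130.0 m to 232.0 m: V₃ = 6.89 × (232.0/130.0)^0.1372 = 6.89 × 1.0827 = 7.4597 m/s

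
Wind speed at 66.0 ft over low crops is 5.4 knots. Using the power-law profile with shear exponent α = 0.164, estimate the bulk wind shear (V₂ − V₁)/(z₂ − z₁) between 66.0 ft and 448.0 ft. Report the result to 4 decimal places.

0.0052 knots/ft

Power law: V₂ = V₁ · (z₂/z₁)^α = 5.4 × (6.7879)^0.164 = 7.3926 knots
ΔV/Δz = (7.3926 − 5.4)/(448.0 − 66.0) = 1.9926/382.0000 = 0.00522 knots/ft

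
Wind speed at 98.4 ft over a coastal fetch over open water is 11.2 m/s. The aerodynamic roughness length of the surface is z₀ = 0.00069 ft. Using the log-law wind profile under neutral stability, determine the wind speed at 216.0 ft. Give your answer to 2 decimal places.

11.94 m/s

Log law: V(z) ∝ ln(z/z₀), so V₂/V₁ = ln(z₂/z₀) / ln(z₁/z₀).
ln(216.0/0.00069) = 12.6541, ln(98.4/0.00069) = 11.8679
V₂ = 11.2 × 12.6541/11.8679 = 11.2 × 1.0662 = 11.9420 m/s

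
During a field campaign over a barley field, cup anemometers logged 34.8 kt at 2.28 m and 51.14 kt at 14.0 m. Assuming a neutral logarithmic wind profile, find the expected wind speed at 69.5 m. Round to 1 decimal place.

Log law: V ∝ ln(z/z₀). From the pair, with r = V₁/V₂ = 0.68048,
ln z₀ = (ln z₁ − r·ln z₂)/(1 − r) = (0.8242 − 0.68048×2.6391)/0.31952 = -3.0411 → z₀ = 0.04778 m
V₃ = V₁ · ln(z₃/z₀)/ln(z₁/z₀) = 34.8 × 7.2824/3.8652 = 65.5658 kt

65.6 kt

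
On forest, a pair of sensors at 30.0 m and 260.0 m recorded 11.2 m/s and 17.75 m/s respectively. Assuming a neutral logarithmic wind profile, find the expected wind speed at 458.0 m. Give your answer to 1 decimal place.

19.5 m/s

Log law: V ∝ ln(z/z₀). From the pair, with r = V₁/V₂ = 0.63099,
ln z₀ = (ln z₁ − r·ln z₂)/(1 − r) = (3.4012 − 0.63099×5.5607)/0.36901 = -0.2914 → z₀ = 0.7472 m
V₃ = V₁ · ln(z₃/z₀)/ln(z₁/z₀) = 11.2 × 6.4182/3.6926 = 19.4673 m/s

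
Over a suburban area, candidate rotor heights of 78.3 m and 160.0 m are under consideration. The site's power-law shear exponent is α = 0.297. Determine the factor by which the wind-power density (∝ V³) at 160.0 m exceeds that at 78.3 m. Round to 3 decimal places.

1.890

Speed ratio: V_B/V_A = (z_B/z_A)^α = (160.0/78.3)^0.297 = (2.0434)^0.297 = 1.23645
Power-density ratio: P_B/P_A = (V_B/V_A)³ = (1.23645)³ = 1.89029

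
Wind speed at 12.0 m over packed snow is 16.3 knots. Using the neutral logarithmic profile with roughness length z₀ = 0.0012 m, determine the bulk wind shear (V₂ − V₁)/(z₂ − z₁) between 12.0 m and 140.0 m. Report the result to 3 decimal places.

Log law: V₂ = V₁ · ln(z₂/z₀)/ln(z₁/z₀) = 16.3 × 11.6671/9.2103 = 20.6478 knots
ΔV/Δz = (20.6478 − 16.3)/(140.0 − 12.0) = 4.3478/128.0000 = 0.03397 knots/m

0.034 knots/m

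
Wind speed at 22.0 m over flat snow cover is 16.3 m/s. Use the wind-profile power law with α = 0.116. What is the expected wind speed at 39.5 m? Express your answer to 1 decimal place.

17.4 m/s

Power-law profile: V₂ = V₁ · (z₂/z₁)^α
V₂ = 16.3 × (39.5/22.0)^0.116 = 16.3 × (1.7955)^0.116
    = 16.3 × 1.0702 = 17.4450 m/s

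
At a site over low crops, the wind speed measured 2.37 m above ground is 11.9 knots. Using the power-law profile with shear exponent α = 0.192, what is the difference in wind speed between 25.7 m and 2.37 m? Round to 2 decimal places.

Power law: V₂ = V₁ · (z₂/z₁)^α = 11.9 × (10.8439)^0.192 = 18.8063 knots
ΔV = 18.8063 − 11.9 = 6.9063 knots

6.91 knots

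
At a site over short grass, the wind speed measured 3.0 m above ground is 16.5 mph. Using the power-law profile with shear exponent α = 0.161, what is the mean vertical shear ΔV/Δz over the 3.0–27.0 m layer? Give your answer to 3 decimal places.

0.292 mph/m

Power law: V₂ = V₁ · (z₂/z₁)^α = 16.5 × (9.0000)^0.161 = 23.5027 mph
ΔV/Δz = (23.5027 − 16.5)/(27.0 − 3.0) = 7.0027/24.0000 = 0.29178 mph/m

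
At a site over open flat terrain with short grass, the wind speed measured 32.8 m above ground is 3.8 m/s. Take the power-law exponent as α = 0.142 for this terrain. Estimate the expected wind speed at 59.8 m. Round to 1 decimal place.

4.1 m/s

Power-law profile: V₂ = V₁ · (z₂/z₁)^α
V₂ = 3.8 × (59.8/32.8)^0.142 = 3.8 × (1.8232)^0.142
    = 3.8 × 1.0890 = 4.1383 m/s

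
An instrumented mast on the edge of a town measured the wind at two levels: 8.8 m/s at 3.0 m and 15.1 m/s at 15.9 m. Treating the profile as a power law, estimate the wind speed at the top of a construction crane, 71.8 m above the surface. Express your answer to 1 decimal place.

24.6 m/s

First find α: α = ln(V₂/V₁)/ln(z₂/z₁) = ln(15.1/8.8)/ln(15.9/3.0) = 0.53994/1.66771 = 0.3238
Extrapolate from 15.9 m to 71.8 m: V₃ = 15.1 × (71.8/15.9)^0.3238 = 15.1 × 1.6292 = 24.6011 m/s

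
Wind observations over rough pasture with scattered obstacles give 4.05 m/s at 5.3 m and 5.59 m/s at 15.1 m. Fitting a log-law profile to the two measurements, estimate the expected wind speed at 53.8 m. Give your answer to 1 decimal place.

7.5 m/s

Log law: V ∝ ln(z/z₀). From the pair, with r = V₁/V₂ = 0.72451,
ln z₀ = (ln z₁ − r·ln z₂)/(1 − r) = (1.6677 − 0.72451×2.7147)/0.27549 = -1.0857 → z₀ = 0.3377 m
V₃ = V₁ · ln(z₃/z₀)/ln(z₁/z₀) = 4.05 × 5.0710/2.7534 = 7.4589 m/s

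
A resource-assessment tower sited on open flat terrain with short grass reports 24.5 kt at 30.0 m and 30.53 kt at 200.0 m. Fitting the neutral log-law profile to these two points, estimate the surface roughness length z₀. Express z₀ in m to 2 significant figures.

Log law: V(z) ∝ ln(z/z₀). With r = V₁/V₂ = 24.5/30.53 = 0.80249,
r · ln(z₂/z₀) = ln(z₁/z₀) ⇒ ln z₀ = (ln z₁ − r·ln z₂)/(1 − r)
ln z₀ = (3.40120 − 0.80249×5.29832) / 0.19751 = -4.3068
z₀ = exp(-4.3068) = 0.01348 m

z₀ ≈ 0.013 m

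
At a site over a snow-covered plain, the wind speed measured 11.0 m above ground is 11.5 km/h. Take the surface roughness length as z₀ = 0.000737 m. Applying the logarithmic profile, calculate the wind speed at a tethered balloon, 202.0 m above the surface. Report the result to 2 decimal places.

Log law: V(z) ∝ ln(z/z₀), so V₂/V₁ = ln(z₂/z₀) / ln(z₁/z₀).
ln(202.0/0.000737) = 12.5212, ln(11.0/0.000737) = 9.6108
V₂ = 11.5 × 12.5212/9.6108 = 11.5 × 1.3028 = 14.9825 km/h

14.98 km/h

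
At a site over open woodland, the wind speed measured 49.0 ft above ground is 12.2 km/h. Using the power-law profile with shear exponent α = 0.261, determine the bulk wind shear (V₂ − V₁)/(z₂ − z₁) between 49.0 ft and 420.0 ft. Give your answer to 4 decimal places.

0.0247 km/h/ft

Power law: V₂ = V₁ · (z₂/z₁)^α = 12.2 × (8.5714)^0.261 = 21.3740 km/h
ΔV/Δz = (21.3740 − 12.2)/(420.0 − 49.0) = 9.1740/371.0000 = 0.02473 km/h/ft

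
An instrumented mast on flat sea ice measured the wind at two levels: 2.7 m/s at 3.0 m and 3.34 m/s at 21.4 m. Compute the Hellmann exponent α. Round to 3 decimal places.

Power law: V₂/V₁ = (z₂/z₁)^α ⇒ α = ln(V₂/V₁) / ln(z₂/z₁)
α = ln(3.34/2.7) / ln(21.4/3.0) = ln(1.2370) / ln(7.1333)
  = 0.21272 / 1.96478 = 0.10827

α ≈ 0.108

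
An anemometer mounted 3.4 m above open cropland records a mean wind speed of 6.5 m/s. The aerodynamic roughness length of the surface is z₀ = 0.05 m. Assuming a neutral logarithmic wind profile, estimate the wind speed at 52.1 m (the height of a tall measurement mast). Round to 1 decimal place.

Log law: V(z) ∝ ln(z/z₀), so V₂/V₁ = ln(z₂/z₀) / ln(z₁/z₀).
ln(52.1/0.05) = 6.9489, ln(3.4/0.05) = 4.2195
V₂ = 6.5 × 6.9489/4.2195 = 6.5 × 1.6469 = 10.7045 m/s

10.7 m/s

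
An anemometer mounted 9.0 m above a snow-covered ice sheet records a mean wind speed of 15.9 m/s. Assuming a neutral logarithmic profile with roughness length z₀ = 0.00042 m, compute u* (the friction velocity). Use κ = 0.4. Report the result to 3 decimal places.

u* ≈ 0.638 m/s

Log law: V(z) = (u*/κ) · ln(z/z₀) ⇒ u* = κ · V / ln(z/z₀)
u* = 0.4 × 15.9 / ln(9.0/0.00042) = 0.4 × 15.9 / 9.9725
   = 6.3600 / 9.9725 = 0.6378 m/s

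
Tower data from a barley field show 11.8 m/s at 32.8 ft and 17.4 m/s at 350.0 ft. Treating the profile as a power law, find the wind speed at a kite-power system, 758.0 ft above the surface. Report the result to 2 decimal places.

19.75 m/s

First find α: α = ln(V₂/V₁)/ln(z₂/z₁) = ln(17.4/11.8)/ln(350.0/32.8) = 0.38837/2.36750 = 0.1640
Extrapolate from 350.0 ft to 758.0 ft: V₃ = 17.4 × (758.0/350.0)^0.1640 = 17.4 × 1.1351 = 19.7516 m/s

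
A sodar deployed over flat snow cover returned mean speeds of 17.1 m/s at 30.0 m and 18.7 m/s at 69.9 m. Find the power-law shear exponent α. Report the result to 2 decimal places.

α ≈ 0.11

Power law: V₂/V₁ = (z₂/z₁)^α ⇒ α = ln(V₂/V₁) / ln(z₂/z₁)
α = ln(18.7/17.1) / ln(69.9/30.0) = ln(1.0936) / ln(2.3300)
  = 0.08945 / 0.84587 = 0.10574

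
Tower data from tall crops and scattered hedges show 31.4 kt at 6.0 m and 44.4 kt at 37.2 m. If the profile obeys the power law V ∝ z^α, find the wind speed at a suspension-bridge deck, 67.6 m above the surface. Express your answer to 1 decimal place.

First find α: α = ln(V₂/V₁)/ln(z₂/z₁) = ln(44.4/31.4)/ln(37.2/6.0) = 0.34643/1.82455 = 0.1899
Extrapolate from 37.2 m to 67.6 m: V₃ = 44.4 × (67.6/37.2)^0.1899 = 44.4 × 1.1201 = 49.7321 kt

49.7 kt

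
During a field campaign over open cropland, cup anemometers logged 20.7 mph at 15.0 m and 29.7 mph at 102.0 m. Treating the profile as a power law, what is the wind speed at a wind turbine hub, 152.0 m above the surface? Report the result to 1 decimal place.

First find α: α = ln(V₂/V₁)/ln(z₂/z₁) = ln(29.7/20.7)/ln(102.0/15.0) = 0.36101/1.91692 = 0.1883
Extrapolate from 102.0 m to 152.0 m: V₃ = 29.7 × (152.0/102.0)^0.1883 = 29.7 × 1.0780 = 32.0172 mph

32.0 mph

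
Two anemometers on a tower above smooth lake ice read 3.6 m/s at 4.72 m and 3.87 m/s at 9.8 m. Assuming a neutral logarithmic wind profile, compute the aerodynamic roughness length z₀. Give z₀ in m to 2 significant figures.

Log law: V(z) ∝ ln(z/z₀). With r = V₁/V₂ = 3.6/3.87 = 0.93023,
r · ln(z₂/z₀) = ln(z₁/z₀) ⇒ ln z₀ = (ln z₁ − r·ln z₂)/(1 − r)
ln z₀ = (1.55181 − 0.93023×2.28238) / 0.06977 = -8.1892
z₀ = exp(-8.1892) = 0.0002776 m

z₀ ≈ 0.00028 m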